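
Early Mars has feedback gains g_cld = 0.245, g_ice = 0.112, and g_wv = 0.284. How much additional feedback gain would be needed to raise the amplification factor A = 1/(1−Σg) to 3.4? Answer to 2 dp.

0.06

Current total gain = 0.641.
Target gain for A = 3.4: g* = 1 − 1/3.4 = 0.7059.
Additional gain needed = 0.7059 − 0.641 = 0.06.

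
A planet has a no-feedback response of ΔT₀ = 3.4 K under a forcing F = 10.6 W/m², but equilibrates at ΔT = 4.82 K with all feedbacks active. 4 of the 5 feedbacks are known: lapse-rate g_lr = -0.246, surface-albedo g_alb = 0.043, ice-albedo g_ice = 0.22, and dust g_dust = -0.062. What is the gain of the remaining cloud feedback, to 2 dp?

0.34

Amplification A = ΔT/ΔT₀ = 4.82/3.4 = 1.418.
Total gain g = 1 − 1/A = 1 − 1/1.418 = 0.2948.
Known gains sum to -0.246 + 0.043 + 0.22 − 0.062 = -0.045.
g_cld = 0.2948 + 0.045 = 0.34.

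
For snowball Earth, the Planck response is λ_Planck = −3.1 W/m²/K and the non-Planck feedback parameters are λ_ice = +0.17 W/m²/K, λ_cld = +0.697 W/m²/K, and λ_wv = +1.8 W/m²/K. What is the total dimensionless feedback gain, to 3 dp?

Convert to gains: g_ice = 0.17/3.1 = 0.05484; g_cld = 0.697/3.1 = 0.2248; g_wv = 1.8/3.1 = 0.5806.
Total gain g = 0.86024.

0.860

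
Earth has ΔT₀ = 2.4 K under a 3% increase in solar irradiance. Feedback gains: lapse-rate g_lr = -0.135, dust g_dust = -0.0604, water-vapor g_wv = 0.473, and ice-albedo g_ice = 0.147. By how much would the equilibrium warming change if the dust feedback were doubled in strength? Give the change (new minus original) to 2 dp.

-0.40 K

Original: g = 0.4246, ΔT = 2.4/(1−0.4246) = 4.1710 K.
With doubled dust: g' = 0.3642, ΔT' = 2.4/(1−0.3642) = 3.7748 K.
Change = 3.7748 − 4.1710 = -0.40 K.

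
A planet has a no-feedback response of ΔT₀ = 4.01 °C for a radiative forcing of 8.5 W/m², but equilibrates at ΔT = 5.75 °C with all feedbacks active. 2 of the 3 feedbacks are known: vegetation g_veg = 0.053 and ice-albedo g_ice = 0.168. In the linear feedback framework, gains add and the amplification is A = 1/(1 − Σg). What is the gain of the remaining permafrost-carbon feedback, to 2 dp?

Amplification A = ΔT/ΔT₀ = 5.75/4.01 = 1.434.
Total gain g = 1 − 1/A = 1 − 1/1.434 = 0.3026.
Known gains sum to 0.053 + 0.168 = 0.221.
g_pf = 0.3026 − 0.221 = 0.08.

0.08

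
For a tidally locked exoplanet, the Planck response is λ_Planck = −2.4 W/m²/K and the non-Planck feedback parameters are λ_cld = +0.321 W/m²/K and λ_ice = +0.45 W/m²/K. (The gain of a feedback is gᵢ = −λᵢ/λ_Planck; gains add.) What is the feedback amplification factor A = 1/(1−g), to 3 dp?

Convert to gains: g_cld = 0.321/2.4 = 0.1338; g_ice = 0.45/2.4 = 0.1875.
Total gain g = 0.3213.
A = 1/(1 − 0.3213) = 1.473.

1.473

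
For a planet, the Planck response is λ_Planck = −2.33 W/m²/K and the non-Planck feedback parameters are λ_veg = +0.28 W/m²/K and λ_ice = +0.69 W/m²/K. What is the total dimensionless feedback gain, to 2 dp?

0.42

Convert to gains: g_veg = 0.28/2.33 = 0.1202; g_ice = 0.69/2.33 = 0.2961.
Total gain g = 0.4163.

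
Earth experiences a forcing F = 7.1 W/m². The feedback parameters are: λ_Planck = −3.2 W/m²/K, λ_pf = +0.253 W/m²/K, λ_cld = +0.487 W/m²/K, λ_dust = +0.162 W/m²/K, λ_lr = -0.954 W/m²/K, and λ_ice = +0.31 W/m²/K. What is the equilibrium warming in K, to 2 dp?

Net feedback parameter λ = (−3.2) + (+0.253) + (+0.487) + (+0.162) + (-0.954) + (+0.31) = -2.942 W/m²/K.
ΔT = −F/λ = −7.1/(-2.942) = 2.41 K.

2.41 K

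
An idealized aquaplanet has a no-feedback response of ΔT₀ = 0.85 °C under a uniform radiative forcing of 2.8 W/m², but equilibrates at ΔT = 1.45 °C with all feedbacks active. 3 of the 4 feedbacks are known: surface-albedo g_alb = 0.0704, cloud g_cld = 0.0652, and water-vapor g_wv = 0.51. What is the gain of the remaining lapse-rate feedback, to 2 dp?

-0.23

Amplification A = ΔT/ΔT₀ = 1.45/0.85 = 1.706.
Total gain g = 1 − 1/A = 1 − 1/1.706 = 0.4138.
Known gains sum to 0.0704 + 0.0652 + 0.51 = 0.6456.
g_lr = 0.4138 − 0.6456 = -0.23.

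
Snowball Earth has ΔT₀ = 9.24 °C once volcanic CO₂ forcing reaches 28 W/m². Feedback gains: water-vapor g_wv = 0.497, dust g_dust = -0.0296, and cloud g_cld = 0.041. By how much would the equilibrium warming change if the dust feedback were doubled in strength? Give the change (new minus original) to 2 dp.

Original: g = 0.5084, ΔT = 9.24/(1−0.5084) = 18.7958 °C.
With doubled dust: g' = 0.4788, ΔT' = 9.24/(1−0.4788) = 17.7283 °C.
Change = 17.7283 − 18.7958 = -1.07 °C.

-1.07 °C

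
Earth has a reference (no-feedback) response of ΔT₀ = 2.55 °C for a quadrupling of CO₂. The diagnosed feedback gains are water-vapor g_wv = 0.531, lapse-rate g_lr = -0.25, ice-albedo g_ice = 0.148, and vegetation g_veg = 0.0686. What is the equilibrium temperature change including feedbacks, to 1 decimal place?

Total gain g = 0.531 − 0.25 + 0.148 + 0.0686 = 0.4976.
Amplification A = 1/(1 − 0.4976) = 1.99.
ΔT = 2.55 × 1.99 = 5.1 °C.

5.1 °C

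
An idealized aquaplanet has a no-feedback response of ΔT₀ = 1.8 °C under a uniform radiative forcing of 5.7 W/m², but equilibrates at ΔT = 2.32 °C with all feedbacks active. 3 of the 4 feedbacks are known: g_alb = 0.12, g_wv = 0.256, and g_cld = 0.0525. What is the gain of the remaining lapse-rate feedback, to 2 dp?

Amplification A = ΔT/ΔT₀ = 2.32/1.8 = 1.289.
Total gain g = 1 − 1/A = 1 − 1/1.289 = 0.2242.
Known gains sum to 0.12 + 0.256 + 0.0525 = 0.4285.
g_lr = 0.2242 − 0.4285 = -0.20.

-0.20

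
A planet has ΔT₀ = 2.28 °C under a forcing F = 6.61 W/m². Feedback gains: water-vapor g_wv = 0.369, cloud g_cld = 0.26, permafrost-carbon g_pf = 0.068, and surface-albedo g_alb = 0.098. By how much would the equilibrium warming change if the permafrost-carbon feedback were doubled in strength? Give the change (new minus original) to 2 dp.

5.52 °C

Original: g = 0.795, ΔT = 2.28/(1−0.795) = 11.1220 °C.
With doubled permafrost-carbon: g' = 0.863, ΔT' = 2.28/(1−0.863) = 16.6423 °C.
Change = 16.6423 − 11.1220 = 5.52 °C.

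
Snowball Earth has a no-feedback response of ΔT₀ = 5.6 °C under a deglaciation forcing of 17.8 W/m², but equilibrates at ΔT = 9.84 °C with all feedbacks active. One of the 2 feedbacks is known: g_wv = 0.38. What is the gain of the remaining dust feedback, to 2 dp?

Amplification A = ΔT/ΔT₀ = 9.84/5.6 = 1.757.
Total gain g = 1 − 1/A = 1 − 1/1.757 = 0.4308.
The known gain is 0.38.
g_dust = 0.4308 − 0.38 = 0.05.

0.05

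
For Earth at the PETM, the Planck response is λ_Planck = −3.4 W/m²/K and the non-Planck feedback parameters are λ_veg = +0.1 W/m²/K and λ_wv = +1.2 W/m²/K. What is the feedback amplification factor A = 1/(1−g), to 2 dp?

1.62

Convert to gains: g_veg = 0.1/3.4 = 0.02941; g_wv = 1.2/3.4 = 0.3529.
Total gain g = 0.38231.
A = 1/(1 − 0.38231) = 1.62.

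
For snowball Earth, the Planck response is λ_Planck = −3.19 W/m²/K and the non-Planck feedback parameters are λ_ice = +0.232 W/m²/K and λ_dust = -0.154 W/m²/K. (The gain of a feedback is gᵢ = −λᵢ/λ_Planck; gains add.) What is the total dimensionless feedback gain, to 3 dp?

Convert to gains: g_ice = 0.232/3.19 = 0.07273; g_dust = -0.154/3.19 = -0.04828.
Total gain g = 0.02445.

0.024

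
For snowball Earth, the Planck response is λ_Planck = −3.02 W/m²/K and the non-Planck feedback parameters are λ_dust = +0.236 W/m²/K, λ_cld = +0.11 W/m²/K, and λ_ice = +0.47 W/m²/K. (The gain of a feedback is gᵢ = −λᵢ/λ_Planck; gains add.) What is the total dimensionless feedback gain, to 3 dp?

Convert to gains: g_dust = 0.236/3.02 = 0.07815; g_cld = 0.11/3.02 = 0.03642; g_ice = 0.47/3.02 = 0.1556.
Total gain g = 0.27017.

0.270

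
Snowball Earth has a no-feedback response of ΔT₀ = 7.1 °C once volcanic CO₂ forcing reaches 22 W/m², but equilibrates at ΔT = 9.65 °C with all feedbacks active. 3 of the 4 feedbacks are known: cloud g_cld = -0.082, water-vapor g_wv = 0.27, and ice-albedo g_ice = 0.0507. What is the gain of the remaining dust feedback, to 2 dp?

Amplification A = ΔT/ΔT₀ = 9.65/7.1 = 1.359.
Total gain g = 1 − 1/A = 1 − 1/1.359 = 0.2642.
Known gains sum to -0.082 + 0.27 + 0.0507 = 0.2387.
g_dust = 0.2642 − 0.2387 = 0.03.

0.03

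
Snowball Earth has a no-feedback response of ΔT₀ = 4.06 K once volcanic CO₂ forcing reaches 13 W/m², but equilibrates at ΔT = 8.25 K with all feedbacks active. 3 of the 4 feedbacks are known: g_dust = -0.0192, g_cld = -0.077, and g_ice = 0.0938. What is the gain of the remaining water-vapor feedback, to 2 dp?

0.51

Amplification A = ΔT/ΔT₀ = 8.25/4.06 = 2.032.
Total gain g = 1 − 1/A = 1 − 1/2.032 = 0.5079.
Known gains sum to -0.0192 − 0.077 + 0.0938 = -0.0024.
g_wv = 0.5079 + 0.0024 = 0.51.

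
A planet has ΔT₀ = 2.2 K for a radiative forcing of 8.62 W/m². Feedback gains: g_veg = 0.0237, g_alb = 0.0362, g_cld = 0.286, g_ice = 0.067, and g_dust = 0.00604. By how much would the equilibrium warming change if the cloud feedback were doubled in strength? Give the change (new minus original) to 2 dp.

Original: g = 0.41894, ΔT = 2.2/(1−0.41894) = 3.7862 K.
With doubled cloud: g' = 0.70494, ΔT' = 2.2/(1−0.70494) = 7.4561 K.
Change = 7.4561 − 3.7862 = 3.67 K.

3.67 K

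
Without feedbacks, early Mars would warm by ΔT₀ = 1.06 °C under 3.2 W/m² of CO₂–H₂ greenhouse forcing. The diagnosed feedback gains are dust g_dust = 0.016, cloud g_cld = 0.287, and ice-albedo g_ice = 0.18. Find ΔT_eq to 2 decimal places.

Total gain g = 0.016 + 0.287 + 0.18 = 0.483.
Amplification A = 1/(1 − 0.483) = 1.934.
ΔT = 1.06 × 1.934 = 2.05 °C.

2.05 °C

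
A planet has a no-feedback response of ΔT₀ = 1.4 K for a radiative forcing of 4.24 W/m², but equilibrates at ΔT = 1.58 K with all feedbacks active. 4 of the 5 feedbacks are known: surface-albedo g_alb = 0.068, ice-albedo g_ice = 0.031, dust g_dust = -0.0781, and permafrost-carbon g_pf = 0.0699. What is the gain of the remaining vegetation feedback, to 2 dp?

Amplification A = ΔT/ΔT₀ = 1.58/1.4 = 1.129.
Total gain g = 1 − 1/A = 1 − 1/1.129 = 0.1143.
Known gains sum to 0.068 + 0.031 − 0.0781 + 0.0699 = 0.0908.
g_veg = 0.1143 − 0.0908 = 0.02.

0.02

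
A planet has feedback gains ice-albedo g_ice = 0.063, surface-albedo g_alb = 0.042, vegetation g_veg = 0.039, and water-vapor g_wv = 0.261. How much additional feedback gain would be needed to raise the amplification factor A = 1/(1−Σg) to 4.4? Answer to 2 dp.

0.37

Current total gain = 0.405.
Target gain for A = 4.4: g* = 1 − 1/4.4 = 0.7727.
Additional gain needed = 0.7727 − 0.405 = 0.37.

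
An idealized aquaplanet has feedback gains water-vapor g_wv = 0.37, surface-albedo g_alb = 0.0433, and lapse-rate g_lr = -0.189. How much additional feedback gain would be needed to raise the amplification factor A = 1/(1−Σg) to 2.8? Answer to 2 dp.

Current total gain = 0.2243.
Target gain for A = 2.8: g* = 1 − 1/2.8 = 0.6429.
Additional gain needed = 0.6429 − 0.2243 = 0.42.

0.42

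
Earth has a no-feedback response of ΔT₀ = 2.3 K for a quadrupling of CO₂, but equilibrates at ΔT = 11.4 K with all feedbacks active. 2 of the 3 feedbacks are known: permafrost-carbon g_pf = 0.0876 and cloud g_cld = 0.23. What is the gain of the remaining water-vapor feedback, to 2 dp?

Amplification A = ΔT/ΔT₀ = 11.4/2.3 = 4.957.
Total gain g = 1 − 1/A = 1 − 1/4.957 = 0.7983.
Known gains sum to 0.0876 + 0.23 = 0.3176.
g_wv = 0.7983 − 0.3176 = 0.48.

0.48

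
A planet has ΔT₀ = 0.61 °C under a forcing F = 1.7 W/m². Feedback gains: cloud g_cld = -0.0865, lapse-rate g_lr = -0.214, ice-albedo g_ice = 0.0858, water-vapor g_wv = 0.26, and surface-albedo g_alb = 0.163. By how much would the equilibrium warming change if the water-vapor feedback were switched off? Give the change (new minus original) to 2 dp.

-0.19 °C

Original: g = 0.2083, ΔT = 0.61/(1−0.2083) = 0.7705 °C.
Without water-vapor: g' = -0.0517, ΔT' = 0.61/(1+0.0517) = 0.5800 °C.
Change = 0.5800 − 0.7705 = -0.19 °C.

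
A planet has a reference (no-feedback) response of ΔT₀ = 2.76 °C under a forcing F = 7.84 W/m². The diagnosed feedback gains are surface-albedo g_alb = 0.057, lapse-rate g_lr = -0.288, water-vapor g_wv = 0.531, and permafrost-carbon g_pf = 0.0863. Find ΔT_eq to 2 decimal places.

4.50 °C

Total gain g = 0.057 − 0.288 + 0.531 + 0.0863 = 0.3863.
Amplification A = 1/(1 − 0.3863) = 1.629.
ΔT = 2.76 × 1.629 = 4.50 °C.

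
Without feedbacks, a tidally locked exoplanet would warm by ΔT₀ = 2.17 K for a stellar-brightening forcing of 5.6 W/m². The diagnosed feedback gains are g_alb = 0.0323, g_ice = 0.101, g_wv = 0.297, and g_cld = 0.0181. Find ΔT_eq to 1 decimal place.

3.9 K

Total gain g = 0.0323 + 0.101 + 0.297 + 0.0181 = 0.4484.
Amplification A = 1/(1 − 0.4484) = 1.813.
ΔT = 2.17 × 1.813 = 3.9 K.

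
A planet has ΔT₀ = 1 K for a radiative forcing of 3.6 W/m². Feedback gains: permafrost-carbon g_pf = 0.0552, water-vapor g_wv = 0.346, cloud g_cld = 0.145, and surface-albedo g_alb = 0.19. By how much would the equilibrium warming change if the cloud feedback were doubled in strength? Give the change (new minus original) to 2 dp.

Original: g = 0.7362, ΔT = 1/(1−0.7362) = 3.7908 K.
With doubled cloud: g' = 0.8812, ΔT' = 1/(1−0.8812) = 8.4175 K.
Change = 8.4175 − 3.7908 = 4.63 K.

4.63 K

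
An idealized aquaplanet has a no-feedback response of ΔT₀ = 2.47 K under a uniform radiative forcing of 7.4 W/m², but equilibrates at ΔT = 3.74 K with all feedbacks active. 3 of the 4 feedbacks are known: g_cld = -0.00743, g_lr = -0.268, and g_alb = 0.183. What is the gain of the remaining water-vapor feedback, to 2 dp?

0.43

Amplification A = ΔT/ΔT₀ = 3.74/2.47 = 1.514.
Total gain g = 1 − 1/A = 1 − 1/1.514 = 0.3395.
Known gains sum to -0.00743 − 0.268 + 0.183 = -0.09243.
g_wv = 0.3395 + 0.09243 = 0.43.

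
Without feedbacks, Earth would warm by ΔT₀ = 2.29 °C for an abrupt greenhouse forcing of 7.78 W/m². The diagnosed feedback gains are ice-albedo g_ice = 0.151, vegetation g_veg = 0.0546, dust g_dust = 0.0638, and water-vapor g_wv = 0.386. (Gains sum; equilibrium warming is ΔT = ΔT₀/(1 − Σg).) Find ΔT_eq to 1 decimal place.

6.6 °C

Total gain g = 0.151 + 0.0546 + 0.0638 + 0.386 = 0.6554.
Amplification A = 1/(1 − 0.6554) = 2.902.
ΔT = 2.29 × 2.902 = 6.6 °C.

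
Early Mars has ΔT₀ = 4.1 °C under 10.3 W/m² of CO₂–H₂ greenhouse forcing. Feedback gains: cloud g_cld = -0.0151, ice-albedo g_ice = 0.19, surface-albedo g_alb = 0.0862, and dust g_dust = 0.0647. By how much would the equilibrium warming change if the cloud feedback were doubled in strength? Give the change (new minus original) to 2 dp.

Original: g = 0.3258, ΔT = 4.1/(1−0.3258) = 6.0813 °C.
With doubled cloud: g' = 0.3107, ΔT' = 4.1/(1−0.3107) = 5.9481 °C.
Change = 5.9481 − 6.0813 = -0.13 °C.

-0.13 °C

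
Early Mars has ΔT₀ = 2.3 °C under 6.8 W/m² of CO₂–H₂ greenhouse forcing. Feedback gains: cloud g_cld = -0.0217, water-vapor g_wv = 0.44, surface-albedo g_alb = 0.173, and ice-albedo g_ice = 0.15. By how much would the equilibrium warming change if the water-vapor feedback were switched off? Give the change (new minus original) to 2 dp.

Original: g = 0.7413, ΔT = 2.3/(1−0.7413) = 8.8906 °C.
Without water-vapor: g' = 0.3013, ΔT' = 2.3/(1−0.3013) = 3.2918 °C.
Change = 3.2918 − 8.8906 = -5.60 °C.

-5.60 °C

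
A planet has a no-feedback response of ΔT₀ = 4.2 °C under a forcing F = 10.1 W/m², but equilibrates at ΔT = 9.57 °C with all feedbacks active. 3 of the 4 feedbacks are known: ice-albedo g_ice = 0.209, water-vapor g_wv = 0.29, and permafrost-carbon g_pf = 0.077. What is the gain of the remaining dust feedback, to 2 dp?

Amplification A = ΔT/ΔT₀ = 9.57/4.2 = 2.279.
Total gain g = 1 − 1/A = 1 − 1/2.279 = 0.5612.
Known gains sum to 0.209 + 0.29 + 0.077 = 0.576.
g_dust = 0.5612 − 0.576 = -0.01.

-0.01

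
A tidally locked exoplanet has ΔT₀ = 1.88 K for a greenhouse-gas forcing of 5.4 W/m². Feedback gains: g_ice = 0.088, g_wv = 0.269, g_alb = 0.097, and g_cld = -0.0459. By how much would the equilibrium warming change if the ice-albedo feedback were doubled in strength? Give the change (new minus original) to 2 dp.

0.55 K

Original: g = 0.4081, ΔT = 1.88/(1−0.4081) = 3.1762 K.
With doubled ice-albedo: g' = 0.4961, ΔT' = 1.88/(1−0.4961) = 3.7309 K.
Change = 3.7309 − 3.1762 = 0.55 K.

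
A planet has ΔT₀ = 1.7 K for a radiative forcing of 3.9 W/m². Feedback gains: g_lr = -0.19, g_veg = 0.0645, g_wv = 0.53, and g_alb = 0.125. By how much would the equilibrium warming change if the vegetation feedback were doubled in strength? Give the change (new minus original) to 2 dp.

Original: g = 0.5295, ΔT = 1.7/(1−0.5295) = 3.6132 K.
With doubled vegetation: g' = 0.594, ΔT' = 1.7/(1−0.594) = 4.1872 K.
Change = 4.1872 − 3.6132 = 0.57 K.

0.57 K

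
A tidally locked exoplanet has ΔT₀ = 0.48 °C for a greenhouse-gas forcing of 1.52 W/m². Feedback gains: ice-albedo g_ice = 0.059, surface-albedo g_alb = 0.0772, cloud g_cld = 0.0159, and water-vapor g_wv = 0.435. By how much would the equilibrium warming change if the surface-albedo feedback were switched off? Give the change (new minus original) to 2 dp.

-0.18 °C

Original: g = 0.5871, ΔT = 0.48/(1−0.5871) = 1.1625 °C.
Without surface-albedo: g' = 0.5099, ΔT' = 0.48/(1−0.5099) = 0.9794 °C.
Change = 0.9794 − 1.1625 = -0.18 °C.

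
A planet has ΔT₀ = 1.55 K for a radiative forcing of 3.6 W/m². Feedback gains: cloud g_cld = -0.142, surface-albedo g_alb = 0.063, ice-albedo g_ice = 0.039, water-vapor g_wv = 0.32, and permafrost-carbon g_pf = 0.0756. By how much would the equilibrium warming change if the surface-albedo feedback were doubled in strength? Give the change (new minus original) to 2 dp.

0.26 K

Original: g = 0.3556, ΔT = 1.55/(1−0.3556) = 2.4053 K.
With doubled surface-albedo: g' = 0.4186, ΔT' = 1.55/(1−0.4186) = 2.6660 K.
Change = 2.6660 − 2.4053 = 0.26 K.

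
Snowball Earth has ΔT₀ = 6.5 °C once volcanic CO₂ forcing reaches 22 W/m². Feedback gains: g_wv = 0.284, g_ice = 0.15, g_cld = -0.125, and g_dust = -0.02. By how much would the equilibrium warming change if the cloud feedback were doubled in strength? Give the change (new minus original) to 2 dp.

-1.37 °C

Original: g = 0.289, ΔT = 6.5/(1−0.289) = 9.1421 °C.
With doubled cloud: g' = 0.164, ΔT' = 6.5/(1−0.164) = 7.7751 °C.
Change = 7.7751 − 9.1421 = -1.37 °C.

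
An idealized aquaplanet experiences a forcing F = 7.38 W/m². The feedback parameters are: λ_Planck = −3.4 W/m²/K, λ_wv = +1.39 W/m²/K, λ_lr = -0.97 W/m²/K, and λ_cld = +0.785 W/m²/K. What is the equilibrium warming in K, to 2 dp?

3.36 K

Net feedback parameter λ = (−3.4) + (+1.39) + (-0.97) + (+0.785) = -2.195 W/m²/K.
ΔT = −F/λ = −7.38/(-2.195) = 3.36 K.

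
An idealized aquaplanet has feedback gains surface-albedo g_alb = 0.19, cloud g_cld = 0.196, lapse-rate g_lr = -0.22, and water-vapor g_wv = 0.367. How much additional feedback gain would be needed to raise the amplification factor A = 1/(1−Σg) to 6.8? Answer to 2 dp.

0.32

Current total gain = 0.533.
Target gain for A = 6.8: g* = 1 − 1/6.8 = 0.8529.
Additional gain needed = 0.8529 − 0.533 = 0.32.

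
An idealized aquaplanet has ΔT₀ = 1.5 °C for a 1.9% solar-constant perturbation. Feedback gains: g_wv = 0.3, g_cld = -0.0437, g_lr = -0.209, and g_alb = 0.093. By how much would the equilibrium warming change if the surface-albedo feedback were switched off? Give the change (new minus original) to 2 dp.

-0.17 °C

Original: g = 0.1403, ΔT = 1.5/(1−0.1403) = 1.7448 °C.
Without surface-albedo: g' = 0.0473, ΔT' = 1.5/(1−0.0473) = 1.5745 °C.
Change = 1.5745 − 1.7448 = -0.17 °C.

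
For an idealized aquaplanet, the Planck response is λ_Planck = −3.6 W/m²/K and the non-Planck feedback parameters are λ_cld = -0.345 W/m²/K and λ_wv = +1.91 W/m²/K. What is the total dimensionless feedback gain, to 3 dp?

0.435

Convert to gains: g_cld = -0.345/3.6 = -0.09583; g_wv = 1.91/3.6 = 0.5306.
Total gain g = 0.43477.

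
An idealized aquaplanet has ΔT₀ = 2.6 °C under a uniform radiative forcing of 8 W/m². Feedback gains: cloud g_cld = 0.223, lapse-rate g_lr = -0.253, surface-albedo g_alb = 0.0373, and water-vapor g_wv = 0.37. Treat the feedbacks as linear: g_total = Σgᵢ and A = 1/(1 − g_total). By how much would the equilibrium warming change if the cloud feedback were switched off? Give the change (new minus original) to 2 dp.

Original: g = 0.3773, ΔT = 2.6/(1−0.3773) = 4.1754 °C.
Without cloud: g' = 0.1543, ΔT' = 2.6/(1−0.1543) = 3.0744 °C.
Change = 3.0744 − 4.1754 = -1.10 °C.

-1.10 °C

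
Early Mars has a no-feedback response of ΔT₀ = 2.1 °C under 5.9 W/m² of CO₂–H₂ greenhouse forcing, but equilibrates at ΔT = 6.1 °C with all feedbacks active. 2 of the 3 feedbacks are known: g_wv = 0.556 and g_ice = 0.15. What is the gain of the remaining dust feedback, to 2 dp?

-0.05

Amplification A = ΔT/ΔT₀ = 6.1/2.1 = 2.905.
Total gain g = 1 − 1/A = 1 − 1/2.905 = 0.6558.
Known gains sum to 0.556 + 0.15 = 0.706.
g_dust = 0.6558 − 0.706 = -0.05.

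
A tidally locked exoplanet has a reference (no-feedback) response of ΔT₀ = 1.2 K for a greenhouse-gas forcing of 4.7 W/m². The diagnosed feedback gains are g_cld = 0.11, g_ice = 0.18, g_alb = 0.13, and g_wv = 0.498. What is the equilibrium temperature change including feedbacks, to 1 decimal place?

14.6 K

Total gain g = 0.11 + 0.18 + 0.13 + 0.498 = 0.918.
Amplification A = 1/(1 − 0.918) = 12.2.
ΔT = 1.2 × 12.2 = 14.6 K.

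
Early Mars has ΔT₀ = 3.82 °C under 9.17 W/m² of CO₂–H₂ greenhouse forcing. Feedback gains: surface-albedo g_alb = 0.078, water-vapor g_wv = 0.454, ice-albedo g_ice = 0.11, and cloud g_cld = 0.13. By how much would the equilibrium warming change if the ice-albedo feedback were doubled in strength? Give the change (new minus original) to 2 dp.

15.62 °C

Original: g = 0.772, ΔT = 3.82/(1−0.772) = 16.7544 °C.
With doubled ice-albedo: g' = 0.882, ΔT' = 3.82/(1−0.882) = 32.3729 °C.
Change = 32.3729 − 16.7544 = 15.62 °C.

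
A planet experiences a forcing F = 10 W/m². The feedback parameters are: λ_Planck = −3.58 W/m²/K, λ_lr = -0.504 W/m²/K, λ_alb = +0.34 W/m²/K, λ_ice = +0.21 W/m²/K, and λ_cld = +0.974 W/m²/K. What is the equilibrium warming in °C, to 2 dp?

Net feedback parameter λ = (−3.58) + (-0.504) + (+0.34) + (+0.21) + (+0.974) = -2.56 W/m²/K.
ΔT = −F/λ = −10/(-2.56) = 3.91 °C.

3.91 °C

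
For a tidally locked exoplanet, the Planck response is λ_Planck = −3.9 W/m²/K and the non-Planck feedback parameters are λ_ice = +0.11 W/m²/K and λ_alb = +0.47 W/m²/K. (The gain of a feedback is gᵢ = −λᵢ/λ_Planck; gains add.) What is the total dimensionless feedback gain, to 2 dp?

0.15

Convert to gains: g_ice = 0.11/3.9 = 0.02821; g_alb = 0.47/3.9 = 0.1205.
Total gain g = 0.14871.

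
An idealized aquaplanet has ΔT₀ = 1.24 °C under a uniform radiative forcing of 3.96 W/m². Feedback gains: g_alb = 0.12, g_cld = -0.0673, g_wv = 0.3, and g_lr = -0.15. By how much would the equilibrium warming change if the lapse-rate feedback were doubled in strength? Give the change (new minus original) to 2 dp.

Original: g = 0.2027, ΔT = 1.24/(1−0.2027) = 1.5552 °C.
With doubled lapse-rate: g' = 0.0527, ΔT' = 1.24/(1−0.0527) = 1.3090 °C.
Change = 1.3090 − 1.5552 = -0.25 °C.

-0.25 °C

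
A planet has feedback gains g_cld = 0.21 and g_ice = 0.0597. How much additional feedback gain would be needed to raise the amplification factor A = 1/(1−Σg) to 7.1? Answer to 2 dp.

Current total gain = 0.2697.
Target gain for A = 7.1: g* = 1 − 1/7.1 = 0.8592.
Additional gain needed = 0.8592 − 0.2697 = 0.59.

0.59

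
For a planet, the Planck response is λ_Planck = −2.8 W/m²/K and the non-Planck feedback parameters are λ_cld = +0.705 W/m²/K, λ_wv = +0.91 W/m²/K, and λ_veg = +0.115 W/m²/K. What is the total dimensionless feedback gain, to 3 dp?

0.618

Convert to gains: g_cld = 0.705/2.8 = 0.2518; g_wv = 0.91/2.8 = 0.325; g_veg = 0.115/2.8 = 0.04107.
Total gain g = 0.61787.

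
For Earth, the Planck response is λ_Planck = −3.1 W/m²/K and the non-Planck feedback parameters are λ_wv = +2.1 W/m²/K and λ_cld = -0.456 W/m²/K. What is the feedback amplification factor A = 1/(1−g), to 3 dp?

2.129

Convert to gains: g_wv = 2.1/3.1 = 0.6774; g_cld = -0.456/3.1 = -0.1471.
Total gain g = 0.5303.
A = 1/(1 − 0.5303) = 2.129.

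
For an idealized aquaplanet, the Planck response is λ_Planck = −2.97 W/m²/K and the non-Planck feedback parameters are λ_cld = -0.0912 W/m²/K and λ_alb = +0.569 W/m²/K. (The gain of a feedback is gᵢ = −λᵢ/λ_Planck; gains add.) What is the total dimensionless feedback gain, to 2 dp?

Convert to gains: g_cld = -0.0912/2.97 = -0.03071; g_alb = 0.569/2.97 = 0.1916.
Total gain g = 0.16089.

0.16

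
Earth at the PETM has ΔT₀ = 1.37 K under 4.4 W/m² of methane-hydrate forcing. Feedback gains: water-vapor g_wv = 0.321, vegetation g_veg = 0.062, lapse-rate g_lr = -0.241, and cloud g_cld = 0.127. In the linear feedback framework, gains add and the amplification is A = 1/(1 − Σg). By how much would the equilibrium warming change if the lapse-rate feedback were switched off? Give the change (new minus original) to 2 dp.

0.92 K

Original: g = 0.269, ΔT = 1.37/(1−0.269) = 1.8741 K.
Without lapse-rate: g' = 0.51, ΔT' = 1.37/(1−0.51) = 2.7959 K.
Change = 2.7959 − 1.8741 = 0.92 K.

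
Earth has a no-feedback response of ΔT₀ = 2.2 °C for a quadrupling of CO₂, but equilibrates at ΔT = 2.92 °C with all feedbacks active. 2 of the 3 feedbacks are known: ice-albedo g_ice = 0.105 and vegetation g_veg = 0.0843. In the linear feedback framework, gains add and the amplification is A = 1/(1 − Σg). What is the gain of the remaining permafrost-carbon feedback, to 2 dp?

0.06

Amplification A = ΔT/ΔT₀ = 2.92/2.2 = 1.327.
Total gain g = 1 − 1/A = 1 − 1/1.327 = 0.2464.
Known gains sum to 0.105 + 0.0843 = 0.1893.
g_pf = 0.2464 − 0.1893 = 0.06.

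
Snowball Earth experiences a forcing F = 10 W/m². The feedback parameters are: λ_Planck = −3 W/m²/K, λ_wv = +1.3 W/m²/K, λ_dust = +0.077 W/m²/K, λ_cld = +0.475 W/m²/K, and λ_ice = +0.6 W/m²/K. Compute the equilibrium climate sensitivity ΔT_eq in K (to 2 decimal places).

Net feedback parameter λ = (−3) + (+1.3) + (+0.077) + (+0.475) + (+0.6) = -0.548 W/m²/K.
ΔT = −F/λ = −10/(-0.548) = 18.25 K.

18.25 K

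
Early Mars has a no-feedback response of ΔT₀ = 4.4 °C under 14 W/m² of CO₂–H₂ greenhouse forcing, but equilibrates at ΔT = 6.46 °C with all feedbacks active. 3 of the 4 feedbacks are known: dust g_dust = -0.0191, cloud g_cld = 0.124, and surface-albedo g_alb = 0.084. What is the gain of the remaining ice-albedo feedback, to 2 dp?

0.13

Amplification A = ΔT/ΔT₀ = 6.46/4.4 = 1.468.
Total gain g = 1 − 1/A = 1 − 1/1.468 = 0.3188.
Known gains sum to -0.0191 + 0.124 + 0.084 = 0.1889.
g_ice = 0.3188 − 0.1889 = 0.13.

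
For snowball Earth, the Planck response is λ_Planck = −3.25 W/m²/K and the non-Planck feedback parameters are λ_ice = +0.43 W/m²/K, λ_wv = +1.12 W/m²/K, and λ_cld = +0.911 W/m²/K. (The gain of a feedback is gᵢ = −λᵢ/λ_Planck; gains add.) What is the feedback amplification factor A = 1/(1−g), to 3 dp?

Convert to gains: g_ice = 0.43/3.25 = 0.1323; g_wv = 1.12/3.25 = 0.3446; g_cld = 0.911/3.25 = 0.2803.
Total gain g = 0.7572.
A = 1/(1 − 0.7572) = 4.119.

4.119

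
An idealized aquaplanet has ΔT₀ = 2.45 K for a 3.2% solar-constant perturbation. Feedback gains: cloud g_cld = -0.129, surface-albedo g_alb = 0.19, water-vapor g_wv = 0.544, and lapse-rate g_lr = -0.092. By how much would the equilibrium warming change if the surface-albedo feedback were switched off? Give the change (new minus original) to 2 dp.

-1.41 K

Original: g = 0.513, ΔT = 2.45/(1−0.513) = 5.0308 K.
Without surface-albedo: g' = 0.323, ΔT' = 2.45/(1−0.323) = 3.6189 K.
Change = 3.6189 − 5.0308 = -1.41 K.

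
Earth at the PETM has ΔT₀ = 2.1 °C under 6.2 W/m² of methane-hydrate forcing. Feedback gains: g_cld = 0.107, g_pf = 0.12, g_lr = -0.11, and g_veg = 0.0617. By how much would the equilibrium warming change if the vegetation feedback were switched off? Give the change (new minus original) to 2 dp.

-0.18 °C

Original: g = 0.1787, ΔT = 2.1/(1−0.1787) = 2.5569 °C.
Without vegetation: g' = 0.117, ΔT' = 2.1/(1−0.117) = 2.3783 °C.
Change = 2.3783 − 2.5569 = -0.18 °C.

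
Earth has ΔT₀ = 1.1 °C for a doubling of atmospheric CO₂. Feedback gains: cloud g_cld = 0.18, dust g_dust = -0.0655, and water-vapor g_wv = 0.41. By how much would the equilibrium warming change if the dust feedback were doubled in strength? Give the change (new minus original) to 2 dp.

-0.28 °C

Original: g = 0.5245, ΔT = 1.1/(1−0.5245) = 2.3134 °C.
With doubled dust: g' = 0.459, ΔT' = 1.1/(1−0.459) = 2.0333 °C.
Change = 2.0333 − 2.3134 = -0.28 °C.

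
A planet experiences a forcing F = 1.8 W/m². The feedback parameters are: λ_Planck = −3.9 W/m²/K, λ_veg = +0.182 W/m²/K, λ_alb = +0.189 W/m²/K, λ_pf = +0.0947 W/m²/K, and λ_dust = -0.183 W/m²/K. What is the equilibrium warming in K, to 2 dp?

0.50 K

Net feedback parameter λ = (−3.9) + (+0.182) + (+0.189) + (+0.0947) + (-0.183) = -3.6173 W/m²/K.
ΔT = −F/λ = −1.8/(-3.6173) = 0.50 K.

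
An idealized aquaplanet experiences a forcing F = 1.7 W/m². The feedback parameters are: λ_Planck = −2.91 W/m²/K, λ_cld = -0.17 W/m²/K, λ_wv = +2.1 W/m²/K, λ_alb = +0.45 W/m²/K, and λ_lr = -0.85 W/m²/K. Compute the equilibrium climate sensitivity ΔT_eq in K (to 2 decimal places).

Net feedback parameter λ = (−2.91) + (-0.17) + (+2.1) + (+0.45) + (-0.85) = -1.38 W/m²/K.
ΔT = −F/λ = −1.7/(-1.38) = 1.23 K.

1.23 K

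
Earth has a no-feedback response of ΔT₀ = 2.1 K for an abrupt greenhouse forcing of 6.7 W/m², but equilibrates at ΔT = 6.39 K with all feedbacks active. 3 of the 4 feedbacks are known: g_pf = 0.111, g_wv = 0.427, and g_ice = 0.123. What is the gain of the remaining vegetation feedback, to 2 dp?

0.01

Amplification A = ΔT/ΔT₀ = 6.39/2.1 = 3.043.
Total gain g = 1 − 1/A = 1 − 1/3.043 = 0.6714.
Known gains sum to 0.111 + 0.427 + 0.123 = 0.661.
g_veg = 0.6714 − 0.661 = 0.01.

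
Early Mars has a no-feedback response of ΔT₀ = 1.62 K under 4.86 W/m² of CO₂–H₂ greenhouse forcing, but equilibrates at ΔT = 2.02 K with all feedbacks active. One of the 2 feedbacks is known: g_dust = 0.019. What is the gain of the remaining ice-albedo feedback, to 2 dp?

0.18

Amplification A = ΔT/ΔT₀ = 2.02/1.62 = 1.247.
Total gain g = 1 − 1/A = 1 − 1/1.247 = 0.1981.
The known gain is 0.019.
g_ice = 0.1981 − 0.019 = 0.18.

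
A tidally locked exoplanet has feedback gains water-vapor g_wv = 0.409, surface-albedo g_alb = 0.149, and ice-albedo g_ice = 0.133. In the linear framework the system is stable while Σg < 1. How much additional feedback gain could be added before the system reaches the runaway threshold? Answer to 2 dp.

Current total gain = 0.409 + 0.149 + 0.133 = 0.691.
Margin to runaway = 1 − 0.691 = 0.31.

0.31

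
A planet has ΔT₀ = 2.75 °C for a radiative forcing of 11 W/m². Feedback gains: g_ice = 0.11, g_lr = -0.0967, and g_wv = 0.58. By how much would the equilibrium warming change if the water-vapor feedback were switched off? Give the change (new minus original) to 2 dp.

-3.97 °C

Original: g = 0.5933, ΔT = 2.75/(1−0.5933) = 6.7617 °C.
Without water-vapor: g' = 0.0133, ΔT' = 2.75/(1−0.0133) = 2.7871 °C.
Change = 2.7871 − 6.7617 = -3.97 °C.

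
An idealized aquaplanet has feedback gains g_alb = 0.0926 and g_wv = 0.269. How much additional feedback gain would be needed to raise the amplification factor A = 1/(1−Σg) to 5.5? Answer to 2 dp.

Current total gain = 0.3616.
Target gain for A = 5.5: g* = 1 − 1/5.5 = 0.8182.
Additional gain needed = 0.8182 − 0.3616 = 0.46.

0.46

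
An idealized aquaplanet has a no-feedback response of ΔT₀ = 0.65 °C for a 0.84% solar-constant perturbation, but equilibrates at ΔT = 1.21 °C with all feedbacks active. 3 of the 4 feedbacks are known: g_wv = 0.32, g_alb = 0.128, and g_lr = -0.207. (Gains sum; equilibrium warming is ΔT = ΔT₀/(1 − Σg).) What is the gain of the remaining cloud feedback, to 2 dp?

Amplification A = ΔT/ΔT₀ = 1.21/0.65 = 1.862.
Total gain g = 1 − 1/A = 1 − 1/1.862 = 0.4629.
Known gains sum to 0.32 + 0.128 − 0.207 = 0.241.
g_cld = 0.4629 − 0.241 = 0.22.

0.22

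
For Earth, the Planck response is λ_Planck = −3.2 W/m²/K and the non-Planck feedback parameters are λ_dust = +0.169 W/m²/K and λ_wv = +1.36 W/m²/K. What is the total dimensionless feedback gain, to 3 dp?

0.478

Convert to gains: g_dust = 0.169/3.2 = 0.05281; g_wv = 1.36/3.2 = 0.425.
Total gain g = 0.47781.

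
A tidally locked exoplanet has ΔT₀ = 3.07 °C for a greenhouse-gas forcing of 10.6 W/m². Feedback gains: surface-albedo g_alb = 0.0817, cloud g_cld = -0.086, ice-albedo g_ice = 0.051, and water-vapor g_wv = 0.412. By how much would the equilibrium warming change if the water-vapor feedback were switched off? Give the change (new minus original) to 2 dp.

-2.45 °C

Original: g = 0.4587, ΔT = 3.07/(1−0.4587) = 5.6715 °C.
Without water-vapor: g' = 0.0467, ΔT' = 3.07/(1−0.0467) = 3.2204 °C.
Change = 3.2204 − 5.6715 = -2.45 °C.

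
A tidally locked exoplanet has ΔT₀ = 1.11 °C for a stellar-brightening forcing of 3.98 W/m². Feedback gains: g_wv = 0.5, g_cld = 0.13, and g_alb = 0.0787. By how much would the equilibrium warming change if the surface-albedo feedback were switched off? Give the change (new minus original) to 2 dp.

Original: g = 0.7087, ΔT = 1.11/(1−0.7087) = 3.8105 °C.
Without surface-albedo: g' = 0.63, ΔT' = 1.11/(1−0.63) = 3.0000 °C.
Change = 3.0000 − 3.8105 = -0.81 °C.

-0.81 °C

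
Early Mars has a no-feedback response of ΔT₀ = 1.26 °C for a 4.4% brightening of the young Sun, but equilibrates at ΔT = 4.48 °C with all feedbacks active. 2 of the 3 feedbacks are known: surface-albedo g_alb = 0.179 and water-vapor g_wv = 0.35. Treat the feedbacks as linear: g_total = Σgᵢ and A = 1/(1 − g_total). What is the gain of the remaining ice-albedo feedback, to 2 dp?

0.19

Amplification A = ΔT/ΔT₀ = 4.48/1.26 = 3.556.
Total gain g = 1 − 1/A = 1 − 1/3.556 = 0.7188.
Known gains sum to 0.179 + 0.35 = 0.529.
g_ice = 0.7188 − 0.529 = 0.19.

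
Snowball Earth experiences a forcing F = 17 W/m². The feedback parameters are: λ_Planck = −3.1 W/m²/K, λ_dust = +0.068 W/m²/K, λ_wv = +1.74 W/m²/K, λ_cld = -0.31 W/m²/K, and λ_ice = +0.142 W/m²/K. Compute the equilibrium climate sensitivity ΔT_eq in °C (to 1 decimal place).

Net feedback parameter λ = (−3.1) + (+0.068) + (+1.74) + (-0.31) + (+0.142) = -1.46 W/m²/K.
ΔT = −F/λ = −17/(-1.46) = 11.6 °C.

11.6 °C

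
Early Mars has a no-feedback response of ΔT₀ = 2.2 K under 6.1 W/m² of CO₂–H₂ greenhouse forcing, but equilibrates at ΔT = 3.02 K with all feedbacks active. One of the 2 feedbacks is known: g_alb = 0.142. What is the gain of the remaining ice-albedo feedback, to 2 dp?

Amplification A = ΔT/ΔT₀ = 3.02/2.2 = 1.373.
Total gain g = 1 − 1/A = 1 − 1/1.373 = 0.2717.
The known gain is 0.142.
g_ice = 0.2717 − 0.142 = 0.13.

0.13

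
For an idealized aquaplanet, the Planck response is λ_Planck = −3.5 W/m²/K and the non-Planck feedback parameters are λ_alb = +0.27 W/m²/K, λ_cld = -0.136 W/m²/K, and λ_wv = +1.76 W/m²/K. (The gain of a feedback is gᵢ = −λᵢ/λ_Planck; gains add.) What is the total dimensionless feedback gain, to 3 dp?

0.541

Convert to gains: g_alb = 0.27/3.5 = 0.07714; g_cld = -0.136/3.5 = -0.03886; g_wv = 1.76/3.5 = 0.5029.
Total gain g = 0.54118.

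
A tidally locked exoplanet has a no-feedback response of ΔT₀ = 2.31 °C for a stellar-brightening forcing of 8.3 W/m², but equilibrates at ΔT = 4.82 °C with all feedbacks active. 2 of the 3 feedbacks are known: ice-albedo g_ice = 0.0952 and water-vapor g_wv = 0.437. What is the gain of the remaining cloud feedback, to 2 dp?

-0.01

Amplification A = ΔT/ΔT₀ = 4.82/2.31 = 2.087.
Total gain g = 1 − 1/A = 1 − 1/2.087 = 0.5208.
Known gains sum to 0.0952 + 0.437 = 0.5322.
g_cld = 0.5208 − 0.5322 = -0.01.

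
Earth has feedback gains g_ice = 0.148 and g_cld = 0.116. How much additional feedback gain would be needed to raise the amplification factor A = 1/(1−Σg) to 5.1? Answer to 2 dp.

0.54

Current total gain = 0.264.
Target gain for A = 5.1: g* = 1 − 1/5.1 = 0.8039.
Additional gain needed = 0.8039 − 0.264 = 0.54.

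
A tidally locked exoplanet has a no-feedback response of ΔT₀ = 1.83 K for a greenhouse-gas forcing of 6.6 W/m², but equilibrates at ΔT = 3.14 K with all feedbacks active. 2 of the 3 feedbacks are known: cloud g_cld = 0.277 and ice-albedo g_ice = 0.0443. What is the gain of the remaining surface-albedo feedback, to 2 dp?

0.10

Amplification A = ΔT/ΔT₀ = 3.14/1.83 = 1.716.
Total gain g = 1 − 1/A = 1 − 1/1.716 = 0.4172.
Known gains sum to 0.277 + 0.0443 = 0.3213.
g_alb = 0.4172 − 0.3213 = 0.10.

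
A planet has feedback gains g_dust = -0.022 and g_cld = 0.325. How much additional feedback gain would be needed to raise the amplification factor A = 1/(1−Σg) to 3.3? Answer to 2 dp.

0.39

Current total gain = 0.303.
Target gain for A = 3.3: g* = 1 − 1/3.3 = 0.697.
Additional gain needed = 0.697 − 0.303 = 0.39.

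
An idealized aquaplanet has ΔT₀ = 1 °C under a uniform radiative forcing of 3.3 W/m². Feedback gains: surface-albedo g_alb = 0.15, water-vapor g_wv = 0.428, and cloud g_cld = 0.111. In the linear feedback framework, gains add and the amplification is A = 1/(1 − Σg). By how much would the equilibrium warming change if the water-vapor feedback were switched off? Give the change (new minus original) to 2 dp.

-1.86 °C

Original: g = 0.689, ΔT = 1/(1−0.689) = 3.2154 °C.
Without water-vapor: g' = 0.261, ΔT' = 1/(1−0.261) = 1.3532 °C.
Change = 1.3532 − 3.2154 = -1.86 °C.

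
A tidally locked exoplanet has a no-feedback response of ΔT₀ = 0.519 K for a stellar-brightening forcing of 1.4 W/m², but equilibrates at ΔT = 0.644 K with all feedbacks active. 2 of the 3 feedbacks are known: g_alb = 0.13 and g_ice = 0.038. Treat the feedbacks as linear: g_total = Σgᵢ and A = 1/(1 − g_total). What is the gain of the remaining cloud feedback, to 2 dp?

0.03

Amplification A = ΔT/ΔT₀ = 0.644/0.519 = 1.241.
Total gain g = 1 − 1/A = 1 − 1/1.241 = 0.1942.
Known gains sum to 0.13 + 0.038 = 0.168.
g_cld = 0.1942 − 0.168 = 0.03.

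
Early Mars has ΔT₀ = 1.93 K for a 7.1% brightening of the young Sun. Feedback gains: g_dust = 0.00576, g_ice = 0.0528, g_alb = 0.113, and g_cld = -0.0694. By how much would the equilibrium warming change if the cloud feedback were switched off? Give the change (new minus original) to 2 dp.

Original: g = 0.10216, ΔT = 1.93/(1−0.10216) = 2.1496 K.
Without cloud: g' = 0.17156, ΔT' = 1.93/(1−0.17156) = 2.3297 K.
Change = 2.3297 − 2.1496 = 0.18 K.

0.18 K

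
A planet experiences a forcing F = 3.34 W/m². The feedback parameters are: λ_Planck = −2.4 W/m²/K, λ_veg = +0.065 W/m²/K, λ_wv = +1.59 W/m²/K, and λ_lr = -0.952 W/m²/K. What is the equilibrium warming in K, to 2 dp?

1.97 K

Net feedback parameter λ = (−2.4) + (+0.065) + (+1.59) + (-0.952) = -1.697 W/m²/K.
ΔT = −F/λ = −3.34/(-1.697) = 1.97 K.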